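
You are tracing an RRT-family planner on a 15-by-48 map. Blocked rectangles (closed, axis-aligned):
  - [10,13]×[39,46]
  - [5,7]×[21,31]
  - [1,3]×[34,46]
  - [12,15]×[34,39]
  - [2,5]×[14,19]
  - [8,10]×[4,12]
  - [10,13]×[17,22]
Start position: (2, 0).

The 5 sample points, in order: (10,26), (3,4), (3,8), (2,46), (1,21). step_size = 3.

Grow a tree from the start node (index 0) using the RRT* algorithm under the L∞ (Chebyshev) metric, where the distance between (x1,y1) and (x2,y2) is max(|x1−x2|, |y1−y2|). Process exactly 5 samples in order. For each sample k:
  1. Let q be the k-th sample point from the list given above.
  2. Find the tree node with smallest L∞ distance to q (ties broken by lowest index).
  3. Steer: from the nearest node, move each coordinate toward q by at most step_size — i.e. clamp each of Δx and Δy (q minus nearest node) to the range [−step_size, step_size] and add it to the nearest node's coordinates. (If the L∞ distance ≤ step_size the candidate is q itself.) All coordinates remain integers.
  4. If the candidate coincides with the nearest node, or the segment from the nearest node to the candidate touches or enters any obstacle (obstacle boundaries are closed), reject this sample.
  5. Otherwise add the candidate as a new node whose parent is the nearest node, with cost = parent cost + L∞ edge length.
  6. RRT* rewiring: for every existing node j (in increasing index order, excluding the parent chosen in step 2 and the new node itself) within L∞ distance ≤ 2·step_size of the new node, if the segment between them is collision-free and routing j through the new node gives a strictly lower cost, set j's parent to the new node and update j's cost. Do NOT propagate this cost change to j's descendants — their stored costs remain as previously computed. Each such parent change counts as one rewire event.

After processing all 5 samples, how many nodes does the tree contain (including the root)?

1. q=(10,26) nearest=0 d=26 new=(5,3) → add node 1 parent=0 cost=3
2. q=(3,4) nearest=1 d=2 new=(3,4) → add node 2 parent=1 cost=5
3. q=(3,8) nearest=2 d=4 new=(3,7) → add node 3 parent=2 cost=8
4. q=(2,46) nearest=3 d=39 new=(2,10) → add node 4 parent=3 cost=11
5. q=(1,21) nearest=4 d=11 new=(1,13) → add node 5 parent=4 cost=14

Node count: 6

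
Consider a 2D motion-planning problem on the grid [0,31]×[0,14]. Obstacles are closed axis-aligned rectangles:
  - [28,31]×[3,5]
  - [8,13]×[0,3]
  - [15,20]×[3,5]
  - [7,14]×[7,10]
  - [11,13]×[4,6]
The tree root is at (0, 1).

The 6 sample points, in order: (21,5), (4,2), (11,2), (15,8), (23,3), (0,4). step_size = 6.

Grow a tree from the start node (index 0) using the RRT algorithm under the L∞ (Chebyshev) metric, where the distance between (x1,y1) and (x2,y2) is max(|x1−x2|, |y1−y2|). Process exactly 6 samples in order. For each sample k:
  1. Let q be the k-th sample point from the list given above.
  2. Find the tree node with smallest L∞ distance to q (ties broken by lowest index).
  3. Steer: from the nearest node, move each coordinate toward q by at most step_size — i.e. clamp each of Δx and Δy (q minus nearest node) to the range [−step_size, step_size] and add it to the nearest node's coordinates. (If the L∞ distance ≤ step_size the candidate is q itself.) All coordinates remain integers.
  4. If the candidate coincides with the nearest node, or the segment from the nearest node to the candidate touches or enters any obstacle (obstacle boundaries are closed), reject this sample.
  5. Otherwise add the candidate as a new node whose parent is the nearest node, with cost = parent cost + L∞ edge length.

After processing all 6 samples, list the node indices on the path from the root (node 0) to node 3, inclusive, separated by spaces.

1. q=(21,5) nearest=0 d=21 new=(6,5) → add node 1 parent=0 cost=6
2. q=(4,2) nearest=1 d=3 new=(4,2) → add node 2 parent=1 cost=9
3. q=(11,2) nearest=1 d=5 new=(11,2) → blocked by [8,13]×[0,3], reject
4. q=(15,8) nearest=1 d=9 new=(12,8) → blocked by [7,14]×[7,10], reject
5. q=(23,3) nearest=1 d=17 new=(12,3) → blocked by [8,13]×[0,3], reject
6. q=(0,4) nearest=0 d=3 new=(0,4) → add node 3 parent=0 cost=3

Path: 0 3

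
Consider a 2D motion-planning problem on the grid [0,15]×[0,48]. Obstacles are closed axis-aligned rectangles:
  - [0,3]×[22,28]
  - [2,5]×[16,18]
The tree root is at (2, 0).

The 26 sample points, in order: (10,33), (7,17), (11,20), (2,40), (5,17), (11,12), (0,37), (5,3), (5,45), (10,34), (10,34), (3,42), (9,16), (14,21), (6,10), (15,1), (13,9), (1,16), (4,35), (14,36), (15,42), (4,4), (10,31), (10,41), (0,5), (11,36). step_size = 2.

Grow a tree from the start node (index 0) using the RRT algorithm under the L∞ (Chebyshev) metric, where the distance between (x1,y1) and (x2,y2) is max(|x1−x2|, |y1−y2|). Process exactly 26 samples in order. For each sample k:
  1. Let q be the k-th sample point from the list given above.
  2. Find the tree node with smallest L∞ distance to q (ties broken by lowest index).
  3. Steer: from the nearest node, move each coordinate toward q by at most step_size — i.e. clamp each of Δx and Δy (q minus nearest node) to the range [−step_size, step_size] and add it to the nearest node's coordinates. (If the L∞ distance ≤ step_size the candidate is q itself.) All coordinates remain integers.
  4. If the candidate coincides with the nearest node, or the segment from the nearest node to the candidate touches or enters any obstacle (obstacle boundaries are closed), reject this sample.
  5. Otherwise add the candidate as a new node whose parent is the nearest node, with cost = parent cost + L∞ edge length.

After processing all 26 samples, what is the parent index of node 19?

1. q=(10,33) nearest=0 d=33 new=(4,2) → add node 1 parent=0 cost=2
2. q=(7,17) nearest=1 d=15 new=(6,4) → add node 2 parent=1 cost=4
3. q=(11,20) nearest=2 d=16 new=(8,6) → add node 3 parent=2 cost=6
4. q=(2,40) nearest=3 d=34 new=(6,8) → add node 4 parent=3 cost=8
5. q=(5,17) nearest=4 d=9 new=(5,10) → add node 5 parent=4 cost=10
6. q=(11,12) nearest=4 d=5 new=(8,10) → add node 6 parent=4 cost=10
7. q=(0,37) nearest=5 d=27 new=(3,12) → add node 7 parent=5 cost=12
8. q=(5,3) nearest=1 d=1 new=(5,3) → add node 8 parent=1 cost=3
9. q=(5,45) nearest=7 d=33 new=(5,14) → add node 9 parent=7 cost=14
10. q=(10,34) nearest=9 d=20 new=(7,16) → add node 10 parent=9 cost=16
11. q=(10,34) nearest=10 d=18 new=(9,18) → add node 11 parent=10 cost=18
12. q=(3,42) nearest=11 d=24 new=(7,20) → add node 12 parent=11 cost=20
13. q=(9,16) nearest=10 d=2 new=(9,16) → add node 13 parent=10 cost=18
14. q=(14,21) nearest=11 d=5 new=(11,20) → add node 14 parent=11 cost=20
15. q=(6,10) nearest=5 d=1 new=(6,10) → add node 15 parent=5 cost=11
16. q=(15,1) nearest=3 d=7 new=(10,4) → add node 16 parent=3 cost=8
17. q=(13,9) nearest=3 d=5 new=(10,8) → add node 17 parent=3 cost=8
18. q=(1,16) nearest=7 d=4 new=(1,14) → add node 18 parent=7 cost=14
19. q=(4,35) nearest=12 d=15 new=(5,22) → add node 19 parent=12 cost=22
20. q=(14,36) nearest=19 d=14 new=(7,24) → add node 20 parent=19 cost=24
21. q=(15,42) nearest=20 d=18 new=(9,26) → add node 21 parent=20 cost=26
22. q=(4,4) nearest=8 d=1 new=(4,4) → add node 22 parent=8 cost=4
23. q=(10,31) nearest=21 d=5 new=(10,28) → add node 23 parent=21 cost=28
24. q=(10,41) nearest=23 d=13 new=(10,30) → add node 24 parent=23 cost=30
25. q=(0,5) nearest=1 d=4 new=(2,4) → add node 25 parent=1 cost=4
26. q=(11,36) nearest=24 d=6 new=(11,32) → add node 26 parent=24 cost=32

Parent of node 19: 12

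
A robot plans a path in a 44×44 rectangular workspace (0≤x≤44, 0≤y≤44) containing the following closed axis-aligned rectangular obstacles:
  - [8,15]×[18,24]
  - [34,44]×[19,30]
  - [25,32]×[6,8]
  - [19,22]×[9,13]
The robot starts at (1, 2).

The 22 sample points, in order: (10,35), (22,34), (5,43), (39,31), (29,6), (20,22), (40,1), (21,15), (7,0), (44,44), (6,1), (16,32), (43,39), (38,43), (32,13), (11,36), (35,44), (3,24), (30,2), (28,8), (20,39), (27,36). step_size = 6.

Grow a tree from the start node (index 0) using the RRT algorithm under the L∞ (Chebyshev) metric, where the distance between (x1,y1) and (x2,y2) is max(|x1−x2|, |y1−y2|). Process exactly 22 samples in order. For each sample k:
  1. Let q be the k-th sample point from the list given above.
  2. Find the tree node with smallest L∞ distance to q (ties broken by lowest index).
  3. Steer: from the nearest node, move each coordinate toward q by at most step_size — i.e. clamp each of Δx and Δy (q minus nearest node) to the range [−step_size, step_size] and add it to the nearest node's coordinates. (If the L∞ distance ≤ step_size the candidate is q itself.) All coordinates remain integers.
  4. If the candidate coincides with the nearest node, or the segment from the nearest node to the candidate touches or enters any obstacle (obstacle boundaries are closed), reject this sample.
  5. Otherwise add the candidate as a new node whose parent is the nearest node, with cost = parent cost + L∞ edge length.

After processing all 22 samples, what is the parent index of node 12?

Parent of node 12: 11

1. q=(10,35) nearest=0 d=33 new=(7,8) → add node 1 parent=0 cost=6
2. q=(22,34) nearest=1 d=26 new=(13,14) → add node 2 parent=1 cost=12
3. q=(5,43) nearest=2 d=29 new=(7,20) → blocked by [8,15]×[18,24], reject
4. q=(39,31) nearest=2 d=26 new=(19,20) → add node 3 parent=2 cost=18
5. q=(29,6) nearest=3 d=14 new=(25,14) → add node 4 parent=3 cost=24
6. q=(20,22) nearest=3 d=2 new=(20,22) → add node 5 parent=3 cost=20
7. q=(40,1) nearest=4 d=15 new=(31,8) → blocked by [25,32]×[6,8], reject
8. q=(21,15) nearest=4 d=4 new=(21,15) → add node 6 parent=4 cost=28
9. q=(7,0) nearest=0 d=6 new=(7,0) → add node 7 parent=0 cost=6
10. q=(44,44) nearest=5 d=24 new=(26,28) → add node 8 parent=5 cost=26
11. q=(6,1) nearest=7 d=1 new=(6,1) → add node 9 parent=7 cost=7
12. q=(16,32) nearest=5 d=10 new=(16,28) → add node 10 parent=5 cost=26
13. q=(43,39) nearest=8 d=17 new=(32,34) → add node 11 parent=8 cost=32
14. q=(38,43) nearest=11 d=9 new=(38,40) → add node 12 parent=11 cost=38
15. q=(32,13) nearest=4 d=7 new=(31,13) → add node 13 parent=4 cost=30
16. q=(11,36) nearest=10 d=8 new=(11,34) → add node 14 parent=10 cost=32
17. q=(35,44) nearest=12 d=4 new=(35,44) → add node 15 parent=12 cost=42
18. q=(3,24) nearest=2 d=10 new=(7,20) → blocked by [8,15]×[18,24], reject
19. q=(30,2) nearest=13 d=11 new=(30,7) → blocked by [25,32]×[6,8], reject
20. q=(28,8) nearest=13 d=5 new=(28,8) → blocked by [25,32]×[6,8], reject
21. q=(20,39) nearest=14 d=9 new=(17,39) → add node 16 parent=14 cost=38
22. q=(27,36) nearest=11 d=5 new=(27,36) → add node 17 parent=11 cost=37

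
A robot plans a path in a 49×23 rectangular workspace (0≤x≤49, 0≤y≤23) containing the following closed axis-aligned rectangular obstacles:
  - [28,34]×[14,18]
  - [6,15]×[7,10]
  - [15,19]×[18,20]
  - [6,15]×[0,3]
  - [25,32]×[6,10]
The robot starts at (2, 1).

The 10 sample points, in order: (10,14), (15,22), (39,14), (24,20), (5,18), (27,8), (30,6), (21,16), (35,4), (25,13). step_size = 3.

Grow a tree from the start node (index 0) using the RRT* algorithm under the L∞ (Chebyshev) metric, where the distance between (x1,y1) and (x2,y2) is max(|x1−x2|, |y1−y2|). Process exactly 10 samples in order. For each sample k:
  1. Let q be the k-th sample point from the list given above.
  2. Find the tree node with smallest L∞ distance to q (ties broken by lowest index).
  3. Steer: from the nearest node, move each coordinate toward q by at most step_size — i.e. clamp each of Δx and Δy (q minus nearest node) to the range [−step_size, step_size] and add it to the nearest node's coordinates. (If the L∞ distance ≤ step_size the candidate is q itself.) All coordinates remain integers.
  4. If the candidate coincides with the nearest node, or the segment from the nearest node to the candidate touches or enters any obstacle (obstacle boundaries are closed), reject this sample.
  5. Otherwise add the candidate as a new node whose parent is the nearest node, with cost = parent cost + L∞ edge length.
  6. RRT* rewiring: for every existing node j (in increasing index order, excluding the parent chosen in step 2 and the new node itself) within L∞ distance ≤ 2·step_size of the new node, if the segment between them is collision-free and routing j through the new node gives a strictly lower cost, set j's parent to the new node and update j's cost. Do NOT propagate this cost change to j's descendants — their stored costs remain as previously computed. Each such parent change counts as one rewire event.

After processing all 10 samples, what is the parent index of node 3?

1. q=(10,14) nearest=0 d=13 new=(5,4) → add node 1 parent=0 cost=3
2. q=(15,22) nearest=1 d=18 new=(8,7) → blocked by [6,15]×[7,10], reject
3. q=(39,14) nearest=1 d=34 new=(8,7) → blocked by [6,15]×[7,10], reject
4. q=(24,20) nearest=1 d=19 new=(8,7) → blocked by [6,15]×[7,10], reject
5. q=(5,18) nearest=1 d=14 new=(5,7) → add node 2 parent=1 cost=6
6. q=(27,8) nearest=1 d=22 new=(8,7) → blocked by [6,15]×[7,10], reject
7. q=(30,6) nearest=1 d=25 new=(8,6) → add node 3 parent=1 cost=6
8. q=(21,16) nearest=3 d=13 new=(11,9) → blocked by [6,15]×[7,10], reject
9. q=(35,4) nearest=3 d=27 new=(11,4) → add node 4 parent=3 cost=9
10. q=(25,13) nearest=4 d=14 new=(14,7) → blocked by [6,15]×[7,10], reject

Parent of node 3: 1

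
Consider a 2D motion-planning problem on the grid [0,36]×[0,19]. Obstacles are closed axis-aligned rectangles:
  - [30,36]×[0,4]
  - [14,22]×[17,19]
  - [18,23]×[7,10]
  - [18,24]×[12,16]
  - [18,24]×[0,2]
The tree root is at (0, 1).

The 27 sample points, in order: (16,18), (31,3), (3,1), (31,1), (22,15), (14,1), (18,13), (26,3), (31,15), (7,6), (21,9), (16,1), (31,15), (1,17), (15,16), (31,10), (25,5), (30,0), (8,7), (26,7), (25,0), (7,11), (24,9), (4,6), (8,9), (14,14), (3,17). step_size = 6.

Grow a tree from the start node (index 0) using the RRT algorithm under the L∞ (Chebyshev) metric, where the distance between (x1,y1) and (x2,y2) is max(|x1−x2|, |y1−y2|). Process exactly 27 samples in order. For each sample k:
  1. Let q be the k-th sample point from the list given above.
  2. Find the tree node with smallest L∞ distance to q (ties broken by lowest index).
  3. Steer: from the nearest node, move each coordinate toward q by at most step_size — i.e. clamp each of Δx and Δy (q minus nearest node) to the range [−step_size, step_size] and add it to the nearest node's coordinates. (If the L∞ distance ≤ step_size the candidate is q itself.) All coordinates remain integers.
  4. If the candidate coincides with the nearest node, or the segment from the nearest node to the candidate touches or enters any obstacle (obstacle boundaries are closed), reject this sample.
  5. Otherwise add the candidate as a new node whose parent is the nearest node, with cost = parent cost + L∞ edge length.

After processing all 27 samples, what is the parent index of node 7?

Parent of node 7: 1

1. q=(16,18) nearest=0 d=17 new=(6,7) → add node 1 parent=0 cost=6
2. q=(31,3) nearest=1 d=25 new=(12,3) → add node 2 parent=1 cost=12
3. q=(3,1) nearest=0 d=3 new=(3,1) → add node 3 parent=0 cost=3
4. q=(31,1) nearest=2 d=19 new=(18,1) → blocked by [18,24]×[0,2], reject
5. q=(22,15) nearest=2 d=12 new=(18,9) → blocked by [18,23]×[7,10], reject
6. q=(14,1) nearest=2 d=2 new=(14,1) → add node 4 parent=2 cost=14
7. q=(18,13) nearest=2 d=10 new=(18,9) → blocked by [18,23]×[7,10], reject
8. q=(26,3) nearest=4 d=12 new=(20,3) → add node 5 parent=4 cost=20
9. q=(31,15) nearest=5 d=12 new=(26,9) → add node 6 parent=5 cost=26
10. q=(7,6) nearest=1 d=1 new=(7,6) → add node 7 parent=1 cost=7
11. q=(21,9) nearest=6 d=5 new=(21,9) → blocked by [18,23]×[7,10], reject
12. q=(16,1) nearest=4 d=2 new=(16,1) → add node 8 parent=4 cost=16
13. q=(31,15) nearest=6 d=6 new=(31,15) → add node 9 parent=6 cost=32
14. q=(1,17) nearest=1 d=10 new=(1,13) → add node 10 parent=1 cost=12
15. q=(15,16) nearest=1 d=9 new=(12,13) → add node 11 parent=1 cost=12
16. q=(31,10) nearest=6 d=5 new=(31,10) → add node 12 parent=6 cost=31
17. q=(25,5) nearest=6 d=4 new=(25,5) → add node 13 parent=6 cost=30
18. q=(30,0) nearest=13 d=5 new=(30,0) → blocked by [30,36]×[0,4], reject
19. q=(8,7) nearest=7 d=1 new=(8,7) → add node 14 parent=7 cost=8
20. q=(26,7) nearest=6 d=2 new=(26,7) → add node 15 parent=6 cost=28
21. q=(25,0) nearest=5 d=5 new=(25,0) → blocked by [18,24]×[0,2], reject
22. q=(7,11) nearest=1 d=4 new=(7,11) → add node 16 parent=1 cost=10
23. q=(24,9) nearest=6 d=2 new=(24,9) → add node 17 parent=6 cost=28
24. q=(4,6) nearest=1 d=2 new=(4,6) → add node 18 parent=1 cost=8
25. q=(8,9) nearest=1 d=2 new=(8,9) → add node 19 parent=1 cost=8
26. q=(14,14) nearest=11 d=2 new=(14,14) → add node 20 parent=11 cost=14
27. q=(3,17) nearest=10 d=4 new=(3,17) → add node 21 parent=10 cost=16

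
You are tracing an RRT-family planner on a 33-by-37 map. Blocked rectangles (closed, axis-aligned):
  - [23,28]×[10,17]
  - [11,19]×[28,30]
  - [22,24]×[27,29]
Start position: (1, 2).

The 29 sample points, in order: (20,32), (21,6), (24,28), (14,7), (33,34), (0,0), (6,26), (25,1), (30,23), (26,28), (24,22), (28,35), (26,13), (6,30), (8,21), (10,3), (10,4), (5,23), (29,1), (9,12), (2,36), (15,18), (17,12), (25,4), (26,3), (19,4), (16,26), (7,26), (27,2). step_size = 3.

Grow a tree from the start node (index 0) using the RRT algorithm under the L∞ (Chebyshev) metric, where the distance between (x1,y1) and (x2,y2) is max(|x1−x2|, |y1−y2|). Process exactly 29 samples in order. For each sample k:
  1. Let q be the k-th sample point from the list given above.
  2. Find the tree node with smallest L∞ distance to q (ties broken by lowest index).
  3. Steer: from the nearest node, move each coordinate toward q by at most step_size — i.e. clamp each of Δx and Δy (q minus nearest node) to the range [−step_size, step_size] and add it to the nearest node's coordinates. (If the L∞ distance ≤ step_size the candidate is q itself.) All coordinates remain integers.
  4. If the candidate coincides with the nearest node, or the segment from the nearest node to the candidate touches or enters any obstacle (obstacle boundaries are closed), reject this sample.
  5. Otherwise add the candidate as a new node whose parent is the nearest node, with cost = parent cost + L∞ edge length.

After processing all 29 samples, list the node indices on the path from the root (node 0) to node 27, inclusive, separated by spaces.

Path: 0 1 2 3 5 10 11 14 21 27

1. q=(20,32) nearest=0 d=30 new=(4,5) → add node 1 parent=0 cost=3
2. q=(21,6) nearest=1 d=17 new=(7,6) → add node 2 parent=1 cost=6
3. q=(24,28) nearest=2 d=22 new=(10,9) → add node 3 parent=2 cost=9
4. q=(14,7) nearest=3 d=4 new=(13,7) → add node 4 parent=3 cost=12
5. q=(33,34) nearest=3 d=25 new=(13,12) → add node 5 parent=3 cost=12
6. q=(0,0) nearest=0 d=2 new=(0,0) → add node 6 parent=0 cost=2
7. q=(6,26) nearest=5 d=14 new=(10,15) → add node 7 parent=5 cost=15
8. q=(25,1) nearest=4 d=12 new=(16,4) → add node 8 parent=4 cost=15
9. q=(30,23) nearest=4 d=17 new=(16,10) → add node 9 parent=4 cost=15
10. q=(26,28) nearest=5 d=16 new=(16,15) → add node 10 parent=5 cost=15
11. q=(24,22) nearest=10 d=8 new=(19,18) → add node 11 parent=10 cost=18
12. q=(28,35) nearest=11 d=17 new=(22,21) → add node 12 parent=11 cost=21
13. q=(26,13) nearest=11 d=7 new=(22,15) → add node 13 parent=11 cost=21
14. q=(6,30) nearest=11 d=13 new=(16,21) → add node 14 parent=11 cost=21
15. q=(8,21) nearest=7 d=6 new=(8,18) → add node 15 parent=7 cost=18
16. q=(10,3) nearest=2 d=3 new=(10,3) → add node 16 parent=2 cost=9
17. q=(10,4) nearest=16 d=1 new=(10,4) → add node 17 parent=16 cost=10
18. q=(5,23) nearest=15 d=5 new=(5,21) → add node 18 parent=15 cost=21
19. q=(29,1) nearest=8 d=13 new=(19,1) → add node 19 parent=8 cost=18
20. q=(9,12) nearest=3 d=3 new=(9,12) → add node 20 parent=3 cost=12
21. q=(2,36) nearest=14 d=15 new=(13,24) → add node 21 parent=14 cost=24
22. q=(15,18) nearest=10 d=3 new=(15,18) → add node 22 parent=10 cost=18
23. q=(17,12) nearest=9 d=2 new=(17,12) → add node 23 parent=9 cost=17
24. q=(25,4) nearest=19 d=6 new=(22,4) → add node 24 parent=19 cost=21
25. q=(26,3) nearest=24 d=4 new=(25,3) → add node 25 parent=24 cost=24
26. q=(19,4) nearest=8 d=3 new=(19,4) → add node 26 parent=8 cost=18
27. q=(16,26) nearest=21 d=3 new=(16,26) → add node 27 parent=21 cost=27
28. q=(7,26) nearest=18 d=5 new=(7,24) → add node 28 parent=18 cost=24
29. q=(27,2) nearest=25 d=2 new=(27,2) → add node 29 parent=25 cost=26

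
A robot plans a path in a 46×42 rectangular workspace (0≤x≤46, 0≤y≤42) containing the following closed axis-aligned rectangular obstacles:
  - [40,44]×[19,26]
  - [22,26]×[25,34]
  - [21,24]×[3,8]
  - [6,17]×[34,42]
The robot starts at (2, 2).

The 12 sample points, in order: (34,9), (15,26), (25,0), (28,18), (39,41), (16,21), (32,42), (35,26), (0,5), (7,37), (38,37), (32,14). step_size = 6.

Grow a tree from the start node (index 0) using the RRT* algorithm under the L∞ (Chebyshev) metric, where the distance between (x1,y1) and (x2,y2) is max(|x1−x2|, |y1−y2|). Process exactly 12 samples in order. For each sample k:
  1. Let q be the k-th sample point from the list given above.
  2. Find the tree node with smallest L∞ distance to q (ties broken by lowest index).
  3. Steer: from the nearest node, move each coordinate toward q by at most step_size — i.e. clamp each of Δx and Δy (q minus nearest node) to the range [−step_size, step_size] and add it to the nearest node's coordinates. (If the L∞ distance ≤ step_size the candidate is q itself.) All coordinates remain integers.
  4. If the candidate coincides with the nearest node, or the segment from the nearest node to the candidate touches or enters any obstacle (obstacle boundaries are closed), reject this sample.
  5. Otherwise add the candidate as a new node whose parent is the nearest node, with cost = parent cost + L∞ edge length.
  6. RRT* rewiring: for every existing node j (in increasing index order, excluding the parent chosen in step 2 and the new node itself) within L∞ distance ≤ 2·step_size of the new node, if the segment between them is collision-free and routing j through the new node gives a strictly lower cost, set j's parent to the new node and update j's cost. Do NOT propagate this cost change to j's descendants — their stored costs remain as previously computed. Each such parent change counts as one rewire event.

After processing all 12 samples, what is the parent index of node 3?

1. q=(34,9) nearest=0 d=32 new=(8,8) → add node 1 parent=0 cost=6
2. q=(15,26) nearest=1 d=18 new=(14,14) → add node 2 parent=1 cost=12
3. q=(25,0) nearest=2 d=14 new=(20,8) → add node 3 parent=2 cost=18
4. q=(28,18) nearest=3 d=10 new=(26,14) → add node 4 parent=3 cost=24
5. q=(39,41) nearest=2 d=27 new=(20,20) → add node 5 parent=2 cost=18
6. q=(16,21) nearest=5 d=4 new=(16,21) → add node 6 parent=5 cost=22
7. q=(32,42) nearest=6 d=21 new=(22,27) → blocked by [22,26]×[25,34], reject
8. q=(35,26) nearest=4 d=12 new=(32,20) → add node 7 parent=4 cost=30
9. q=(0,5) nearest=0 d=3 new=(0,5) → add node 8 parent=0 cost=3
10. q=(7,37) nearest=6 d=16 new=(10,27) → add node 9 parent=6 cost=28
11. q=(38,37) nearest=7 d=17 new=(38,26) → add node 10 parent=7 cost=36
12. q=(32,14) nearest=4 d=6 new=(32,14) → add node 11 parent=4 cost=30

Parent of node 3: 2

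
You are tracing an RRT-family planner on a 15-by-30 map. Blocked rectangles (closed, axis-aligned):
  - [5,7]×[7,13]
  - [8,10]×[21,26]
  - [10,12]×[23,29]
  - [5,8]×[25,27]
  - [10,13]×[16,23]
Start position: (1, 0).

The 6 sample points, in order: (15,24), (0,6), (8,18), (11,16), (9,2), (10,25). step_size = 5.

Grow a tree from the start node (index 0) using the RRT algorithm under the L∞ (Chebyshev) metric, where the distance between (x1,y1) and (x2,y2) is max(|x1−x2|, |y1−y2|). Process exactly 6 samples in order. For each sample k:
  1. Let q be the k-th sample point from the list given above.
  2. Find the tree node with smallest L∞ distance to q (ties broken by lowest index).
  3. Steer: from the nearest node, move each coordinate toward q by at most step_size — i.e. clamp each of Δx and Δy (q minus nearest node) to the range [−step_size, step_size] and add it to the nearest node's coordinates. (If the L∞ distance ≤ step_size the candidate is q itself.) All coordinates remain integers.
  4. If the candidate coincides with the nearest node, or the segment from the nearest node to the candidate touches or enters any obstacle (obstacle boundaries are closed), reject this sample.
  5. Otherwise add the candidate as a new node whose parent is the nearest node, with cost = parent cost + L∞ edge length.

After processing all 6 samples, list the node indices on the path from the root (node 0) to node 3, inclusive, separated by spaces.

Path: 0 1 3

1. q=(15,24) nearest=0 d=24 new=(6,5) → add node 1 parent=0 cost=5
2. q=(0,6) nearest=0 d=6 new=(0,5) → add node 2 parent=0 cost=5
3. q=(8,18) nearest=1 d=13 new=(8,10) → blocked by [5,7]×[7,13], reject
4. q=(11,16) nearest=1 d=11 new=(11,10) → add node 3 parent=1 cost=10
5. q=(9,2) nearest=1 d=3 new=(9,2) → add node 4 parent=1 cost=8
6. q=(10,25) nearest=3 d=15 new=(10,15) → add node 5 parent=3 cost=15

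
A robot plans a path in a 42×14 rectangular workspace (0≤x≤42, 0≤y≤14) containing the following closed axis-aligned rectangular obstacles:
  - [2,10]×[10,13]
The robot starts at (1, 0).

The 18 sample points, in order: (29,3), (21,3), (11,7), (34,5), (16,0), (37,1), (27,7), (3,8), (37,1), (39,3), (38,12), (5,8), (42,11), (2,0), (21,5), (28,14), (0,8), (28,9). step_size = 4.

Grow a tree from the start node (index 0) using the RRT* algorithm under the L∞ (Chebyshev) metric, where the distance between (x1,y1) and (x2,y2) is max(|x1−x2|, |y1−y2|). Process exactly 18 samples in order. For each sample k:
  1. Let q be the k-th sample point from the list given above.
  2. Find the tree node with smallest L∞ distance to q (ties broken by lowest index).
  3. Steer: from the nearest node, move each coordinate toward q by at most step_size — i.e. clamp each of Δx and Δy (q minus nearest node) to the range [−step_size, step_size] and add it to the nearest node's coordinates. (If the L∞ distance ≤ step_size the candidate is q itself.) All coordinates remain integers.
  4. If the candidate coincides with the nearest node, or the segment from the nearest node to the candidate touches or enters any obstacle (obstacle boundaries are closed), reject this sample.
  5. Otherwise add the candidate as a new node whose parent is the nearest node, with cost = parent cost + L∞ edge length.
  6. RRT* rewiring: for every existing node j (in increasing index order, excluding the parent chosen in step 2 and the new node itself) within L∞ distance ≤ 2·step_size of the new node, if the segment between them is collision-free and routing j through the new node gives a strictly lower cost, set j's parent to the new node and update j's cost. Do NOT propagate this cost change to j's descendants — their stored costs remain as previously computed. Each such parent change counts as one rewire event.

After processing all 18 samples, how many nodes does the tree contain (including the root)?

1. q=(29,3) nearest=0 d=28 new=(5,3) → add node 1 parent=0 cost=4
2. q=(21,3) nearest=1 d=16 new=(9,3) → add node 2 parent=1 cost=8
3. q=(11,7) nearest=2 d=4 new=(11,7) → add node 3 parent=2 cost=12
4. q=(34,5) nearest=3 d=23 new=(15,5) → add node 4 parent=3 cost=16
5. q=(16,0) nearest=4 d=5 new=(16,1) → add node 5 parent=4 cost=20
6. q=(37,1) nearest=5 d=21 new=(20,1) → add node 6 parent=5 cost=24
7. q=(27,7) nearest=6 d=7 new=(24,5) → add node 7 parent=6 cost=28
8. q=(3,8) nearest=1 d=5 new=(3,7) → add node 8 parent=1 cost=8
9. q=(37,1) nearest=7 d=13 new=(28,1) → add node 9 parent=7 cost=32
10. q=(39,3) nearest=9 d=11 new=(32,3) → add node 10 parent=9 cost=36
11. q=(38,12) nearest=10 d=9 new=(36,7) → add node 11 parent=10 cost=40
12. q=(5,8) nearest=8 d=2 new=(5,8) → add node 12 parent=8 cost=10
13. q=(42,11) nearest=11 d=6 new=(40,11) → add node 13 parent=11 cost=44
14. q=(2,0) nearest=0 d=1 new=(2,0) → add node 14 parent=0 cost=1; rewire 12→14 (9<10)
15. q=(21,5) nearest=7 d=3 new=(21,5) → add node 15 parent=7 cost=31
16. q=(28,14) nearest=11 d=8 new=(32,11) → add node 16 parent=11 cost=44
17. q=(0,8) nearest=8 d=3 new=(0,8) → add node 17 parent=8 cost=11
18. q=(28,9) nearest=7 d=4 new=(28,9) → add node 18 parent=7 cost=32; rewire 16→18 (36<44)

Node count: 19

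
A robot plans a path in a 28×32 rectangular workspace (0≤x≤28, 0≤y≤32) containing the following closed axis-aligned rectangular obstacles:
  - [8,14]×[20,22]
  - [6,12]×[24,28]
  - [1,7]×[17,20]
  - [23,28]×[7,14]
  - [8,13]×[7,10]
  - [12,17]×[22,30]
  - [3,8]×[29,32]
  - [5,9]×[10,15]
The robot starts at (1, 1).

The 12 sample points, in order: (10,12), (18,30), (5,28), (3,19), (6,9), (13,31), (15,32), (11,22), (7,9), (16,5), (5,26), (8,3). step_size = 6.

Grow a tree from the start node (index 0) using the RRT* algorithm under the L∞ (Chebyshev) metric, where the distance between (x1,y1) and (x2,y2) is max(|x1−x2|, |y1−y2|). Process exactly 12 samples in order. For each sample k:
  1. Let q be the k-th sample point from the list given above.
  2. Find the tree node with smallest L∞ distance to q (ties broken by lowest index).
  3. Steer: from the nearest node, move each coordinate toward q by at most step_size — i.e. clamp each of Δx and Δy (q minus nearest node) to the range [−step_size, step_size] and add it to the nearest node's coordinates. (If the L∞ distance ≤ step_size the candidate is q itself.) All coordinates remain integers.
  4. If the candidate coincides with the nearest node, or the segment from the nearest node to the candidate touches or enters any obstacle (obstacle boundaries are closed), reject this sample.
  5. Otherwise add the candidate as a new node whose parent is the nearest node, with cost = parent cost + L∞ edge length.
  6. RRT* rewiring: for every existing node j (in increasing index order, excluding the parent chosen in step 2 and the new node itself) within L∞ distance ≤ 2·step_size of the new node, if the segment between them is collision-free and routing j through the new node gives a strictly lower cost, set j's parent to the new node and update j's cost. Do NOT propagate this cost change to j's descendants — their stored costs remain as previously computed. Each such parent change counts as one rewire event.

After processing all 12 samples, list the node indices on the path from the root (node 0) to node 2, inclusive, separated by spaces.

1. q=(10,12) nearest=0 d=11 new=(7,7) → add node 1 parent=0 cost=6
2. q=(18,30) nearest=1 d=23 new=(13,13) → blocked by [8,13]×[7,10], reject
3. q=(5,28) nearest=1 d=21 new=(5,13) → blocked by [5,9]×[10,15], reject
4. q=(3,19) nearest=1 d=12 new=(3,13) → blocked by [5,9]×[10,15], reject
5. q=(6,9) nearest=1 d=2 new=(6,9) → add node 2 parent=1 cost=8
6. q=(13,31) nearest=2 d=22 new=(12,15) → blocked by [5,9]×[10,15], reject
7. q=(15,32) nearest=2 d=23 new=(12,15) → blocked by [5,9]×[10,15], reject
8. q=(11,22) nearest=2 d=13 new=(11,15) → blocked by [5,9]×[10,15], reject
9. q=(7,9) nearest=2 d=1 new=(7,9) → add node 3 parent=2 cost=9
10. q=(16,5) nearest=1 d=9 new=(13,5) → add node 4 parent=1 cost=12
11. q=(5,26) nearest=2 d=17 new=(5,15) → blocked by [5,9]×[10,15], reject
12. q=(8,3) nearest=1 d=4 new=(8,3) → add node 5 parent=1 cost=10

Path: 0 1 2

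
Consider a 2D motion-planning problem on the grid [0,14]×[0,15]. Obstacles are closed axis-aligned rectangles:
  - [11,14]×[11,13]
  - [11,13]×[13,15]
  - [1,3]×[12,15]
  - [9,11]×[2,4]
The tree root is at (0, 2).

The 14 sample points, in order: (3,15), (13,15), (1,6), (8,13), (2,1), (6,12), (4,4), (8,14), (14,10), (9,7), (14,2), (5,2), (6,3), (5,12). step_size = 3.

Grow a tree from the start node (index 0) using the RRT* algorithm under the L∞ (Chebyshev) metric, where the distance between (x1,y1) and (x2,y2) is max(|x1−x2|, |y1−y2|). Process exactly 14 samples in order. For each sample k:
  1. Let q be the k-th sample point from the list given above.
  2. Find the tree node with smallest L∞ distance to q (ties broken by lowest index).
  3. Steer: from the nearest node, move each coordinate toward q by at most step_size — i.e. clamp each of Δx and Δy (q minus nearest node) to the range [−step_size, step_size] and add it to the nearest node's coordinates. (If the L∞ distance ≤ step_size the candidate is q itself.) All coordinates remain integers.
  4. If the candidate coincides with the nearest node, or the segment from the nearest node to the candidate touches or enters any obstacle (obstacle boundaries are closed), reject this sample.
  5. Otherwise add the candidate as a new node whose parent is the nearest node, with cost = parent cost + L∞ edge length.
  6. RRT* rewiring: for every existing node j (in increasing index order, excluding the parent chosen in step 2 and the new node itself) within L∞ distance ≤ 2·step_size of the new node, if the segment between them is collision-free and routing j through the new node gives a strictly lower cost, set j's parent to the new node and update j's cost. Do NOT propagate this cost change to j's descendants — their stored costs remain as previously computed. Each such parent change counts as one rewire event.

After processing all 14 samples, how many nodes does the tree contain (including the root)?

Node count: 15

1. q=(3,15) nearest=0 d=13 new=(3,5) → add node 1 parent=0 cost=3
2. q=(13,15) nearest=1 d=10 new=(6,8) → add node 2 parent=1 cost=6
3. q=(1,6) nearest=1 d=2 new=(1,6) → add node 3 parent=1 cost=5
4. q=(8,13) nearest=2 d=5 new=(8,11) → add node 4 parent=2 cost=9
5. q=(2,1) nearest=0 d=2 new=(2,1) → add node 5 parent=0 cost=2
6. q=(6,12) nearest=4 d=2 new=(6,12) → add node 6 parent=4 cost=11
7. q=(4,4) nearest=1 d=1 new=(4,4) → add node 7 parent=1 cost=4
8. q=(8,14) nearest=6 d=2 new=(8,14) → add node 8 parent=6 cost=13
9. q=(14,10) nearest=4 d=6 new=(11,10) → add node 9 parent=4 cost=12
10. q=(9,7) nearest=2 d=3 new=(9,7) → add node 10 parent=2 cost=9
11. q=(14,2) nearest=10 d=5 new=(12,4) → add node 11 parent=10 cost=12
12. q=(5,2) nearest=7 d=2 new=(5,2) → add node 12 parent=7 cost=6
13. q=(6,3) nearest=12 d=1 new=(6,3) → add node 13 parent=12 cost=7
14. q=(5,12) nearest=6 d=1 new=(5,12) → add node 14 parent=6 cost=12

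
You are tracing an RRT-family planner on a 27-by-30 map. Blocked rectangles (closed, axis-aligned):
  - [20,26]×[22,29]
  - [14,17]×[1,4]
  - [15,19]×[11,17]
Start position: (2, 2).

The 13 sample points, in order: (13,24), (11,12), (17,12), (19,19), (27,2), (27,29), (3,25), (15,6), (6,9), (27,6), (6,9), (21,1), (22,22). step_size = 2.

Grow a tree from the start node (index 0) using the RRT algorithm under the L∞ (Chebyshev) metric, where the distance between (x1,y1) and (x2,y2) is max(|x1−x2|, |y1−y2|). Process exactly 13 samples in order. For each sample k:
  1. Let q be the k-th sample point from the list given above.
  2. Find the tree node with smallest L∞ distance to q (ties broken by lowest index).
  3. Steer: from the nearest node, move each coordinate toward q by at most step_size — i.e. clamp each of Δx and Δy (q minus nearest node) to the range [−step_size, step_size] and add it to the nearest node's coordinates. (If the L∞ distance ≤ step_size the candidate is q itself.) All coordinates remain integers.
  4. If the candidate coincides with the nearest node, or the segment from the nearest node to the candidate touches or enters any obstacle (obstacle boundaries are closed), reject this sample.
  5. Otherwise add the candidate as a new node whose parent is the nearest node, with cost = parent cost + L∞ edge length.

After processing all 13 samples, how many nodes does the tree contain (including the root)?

Node count: 13

1. q=(13,24) nearest=0 d=22 new=(4,4) → add node 1 parent=0 cost=2
2. q=(11,12) nearest=1 d=8 new=(6,6) → add node 2 parent=1 cost=4
3. q=(17,12) nearest=2 d=11 new=(8,8) → add node 3 parent=2 cost=6
4. q=(19,19) nearest=3 d=11 new=(10,10) → add node 4 parent=3 cost=8
5. q=(27,2) nearest=4 d=17 new=(12,8) → add node 5 parent=4 cost=10
6. q=(27,29) nearest=4 d=19 new=(12,12) → add node 6 parent=4 cost=10
7. q=(3,25) nearest=6 d=13 new=(10,14) → add node 7 parent=6 cost=12
8. q=(15,6) nearest=5 d=3 new=(14,6) → add node 8 parent=5 cost=12
9. q=(6,9) nearest=3 d=2 new=(6,9) → add node 9 parent=3 cost=8
10. q=(27,6) nearest=8 d=13 new=(16,6) → add node 10 parent=8 cost=14
11. q=(6,9) nearest=9 d=0 → coincident, reject
12. q=(21,1) nearest=10 d=5 new=(18,4) → add node 11 parent=10 cost=16
13. q=(22,22) nearest=6 d=10 new=(14,14) → add node 12 parent=6 cost=12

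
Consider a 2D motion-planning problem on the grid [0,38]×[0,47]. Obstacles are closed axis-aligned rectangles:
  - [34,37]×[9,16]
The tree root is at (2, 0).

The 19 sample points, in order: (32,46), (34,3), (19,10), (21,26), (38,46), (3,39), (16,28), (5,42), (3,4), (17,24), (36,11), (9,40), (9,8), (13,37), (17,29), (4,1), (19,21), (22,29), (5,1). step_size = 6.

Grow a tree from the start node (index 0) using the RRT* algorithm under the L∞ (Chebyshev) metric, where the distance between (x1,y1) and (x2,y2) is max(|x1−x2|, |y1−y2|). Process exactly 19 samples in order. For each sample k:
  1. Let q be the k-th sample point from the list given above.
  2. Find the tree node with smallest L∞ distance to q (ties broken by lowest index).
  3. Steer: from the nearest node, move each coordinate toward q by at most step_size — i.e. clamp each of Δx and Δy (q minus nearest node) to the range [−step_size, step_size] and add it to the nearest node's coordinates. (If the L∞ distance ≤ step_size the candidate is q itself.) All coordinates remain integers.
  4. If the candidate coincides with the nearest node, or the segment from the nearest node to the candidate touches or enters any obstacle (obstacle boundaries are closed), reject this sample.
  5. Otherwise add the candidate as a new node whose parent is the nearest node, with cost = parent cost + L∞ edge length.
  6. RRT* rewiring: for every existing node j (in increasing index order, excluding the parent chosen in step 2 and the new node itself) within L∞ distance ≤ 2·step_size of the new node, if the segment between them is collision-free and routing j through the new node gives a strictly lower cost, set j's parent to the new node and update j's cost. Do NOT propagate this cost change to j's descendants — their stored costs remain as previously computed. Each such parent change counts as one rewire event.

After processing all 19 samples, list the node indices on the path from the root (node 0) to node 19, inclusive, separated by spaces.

Path: 0 16 19

1. q=(32,46) nearest=0 d=46 new=(8,6) → add node 1 parent=0 cost=6
2. q=(34,3) nearest=1 d=26 new=(14,3) → add node 2 parent=1 cost=12
3. q=(19,10) nearest=2 d=7 new=(19,9) → add node 3 parent=2 cost=18
4. q=(21,26) nearest=3 d=17 new=(21,15) → add node 4 parent=3 cost=24
5. q=(38,46) nearest=4 d=31 new=(27,21) → add node 5 parent=4 cost=30
6. q=(3,39) nearest=4 d=24 new=(15,21) → add node 6 parent=4 cost=30
7. q=(16,28) nearest=6 d=7 new=(16,27) → add node 7 parent=6 cost=36
8. q=(5,42) nearest=7 d=15 new=(10,33) → add node 8 parent=7 cost=42
9. q=(3,4) nearest=0 d=4 new=(3,4) → add node 9 parent=0 cost=4
10. q=(17,24) nearest=6 d=3 new=(17,24) → add node 10 parent=6 cost=33
11. q=(36,11) nearest=5 d=10 new=(33,15) → add node 11 parent=5 cost=36
12. q=(9,40) nearest=8 d=7 new=(9,39) → add node 12 parent=8 cost=48
13. q=(9,8) nearest=1 d=2 new=(9,8) → add node 13 parent=1 cost=8; rewire 4→13 (20<24)
14. q=(13,37) nearest=8 d=4 new=(13,37) → add node 14 parent=8 cost=46
15. q=(17,29) nearest=7 d=2 new=(17,29) → add node 15 parent=7 cost=38
16. q=(4,1) nearest=0 d=2 new=(4,1) → add node 16 parent=0 cost=2
17. q=(19,21) nearest=10 d=3 new=(19,21) → add node 17 parent=10 cost=36
18. q=(22,29) nearest=10 d=5 new=(22,29) → add node 18 parent=10 cost=38
19. q=(5,1) nearest=16 d=1 new=(5,1) → add node 19 parent=16 cost=3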